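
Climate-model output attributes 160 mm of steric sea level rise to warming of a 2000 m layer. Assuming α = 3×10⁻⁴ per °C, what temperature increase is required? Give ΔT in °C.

ΔT = Δh/(αH) = 0.16 / (3×10⁻⁴ × 2000) ≈ 0.2667 °C

about 0.267 °C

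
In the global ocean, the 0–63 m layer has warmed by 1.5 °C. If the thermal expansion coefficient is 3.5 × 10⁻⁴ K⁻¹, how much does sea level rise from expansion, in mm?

Δh = αΔT·H = 3.5×10⁻⁴ × 1.5 × 63 = 0.033075 m

33.1 mm of thermosteric rise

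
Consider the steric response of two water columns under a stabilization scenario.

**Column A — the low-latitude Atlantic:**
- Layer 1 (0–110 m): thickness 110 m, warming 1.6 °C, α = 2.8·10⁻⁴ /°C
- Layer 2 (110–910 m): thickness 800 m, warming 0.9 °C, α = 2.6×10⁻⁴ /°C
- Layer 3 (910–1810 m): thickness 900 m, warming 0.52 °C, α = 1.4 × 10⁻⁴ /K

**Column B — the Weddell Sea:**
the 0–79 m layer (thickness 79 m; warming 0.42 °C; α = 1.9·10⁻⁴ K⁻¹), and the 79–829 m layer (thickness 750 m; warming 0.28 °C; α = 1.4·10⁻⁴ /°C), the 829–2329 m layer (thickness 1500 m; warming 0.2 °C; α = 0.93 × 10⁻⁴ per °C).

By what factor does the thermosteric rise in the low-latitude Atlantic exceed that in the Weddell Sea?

A 0–110 m: 1.6 × 2.8×10⁻⁴ × 110 = 0.04928 m
A 110–910 m: 0.9 × 2.6×10⁻⁴ × 800 = 0.18720 m
A Layer 3: 0.52 × 900 × 1.4×10⁻⁴ = 0.06552 m
A total: 0.30200 m
B 0–79 m: 0.42 × 79 × 1.9×10⁻⁴ = 0.0063042 m
B Layer 2: 0.28 × 1.4×10⁻⁴ × 750 = 0.02940 m
B 829–2329 m: 0.93×10⁻⁴ × 1500 × 0.2 = 0.02790 m
B total: 0.0636042 m
Ratio: 0.30200 / 0.0636042 ≈ 4.748

4.7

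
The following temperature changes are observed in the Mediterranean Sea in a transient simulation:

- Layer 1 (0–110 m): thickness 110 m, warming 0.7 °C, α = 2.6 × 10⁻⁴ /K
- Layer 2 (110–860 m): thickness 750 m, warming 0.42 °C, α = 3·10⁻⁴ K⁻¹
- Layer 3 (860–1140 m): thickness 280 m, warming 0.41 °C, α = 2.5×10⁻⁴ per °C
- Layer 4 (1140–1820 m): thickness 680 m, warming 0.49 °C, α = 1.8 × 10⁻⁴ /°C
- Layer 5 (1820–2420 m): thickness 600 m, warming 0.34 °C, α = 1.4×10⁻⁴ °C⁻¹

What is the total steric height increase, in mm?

110 × 2.6×10⁻⁴ × 0.7 = 0.02002 m
Layer 2: 0.42 × 750 × 3×10⁻⁴ = 0.09450 m
Layer 3: 280 × 0.41 × 2.5×10⁻⁴ = 0.02870 m
680 × 1.8×10⁻⁴ × 0.49 = 0.059976 m
Layer 5: 600 × 0.34 × 1.4×10⁻⁴ = 0.02856 m
Δh = 0.02002 + 0.09450 + 0.02870 + 0.059976 + 0.02856 = 0.231756 m ≈ 230 mm

Δh = 230 mm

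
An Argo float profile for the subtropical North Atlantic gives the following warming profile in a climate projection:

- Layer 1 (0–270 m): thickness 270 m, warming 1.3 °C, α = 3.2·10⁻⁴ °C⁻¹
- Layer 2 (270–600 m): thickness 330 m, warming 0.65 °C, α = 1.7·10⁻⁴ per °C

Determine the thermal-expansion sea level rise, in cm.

14.9 cm

Layer 1: 270 × 3.2×10⁻⁴ × 1.3 = 0.11232 m
Layer 2: 1.7×10⁻⁴ × 0.65 × 330 = 0.036465 m
Δh = 0.11232 + 0.036465 = 0.148785 m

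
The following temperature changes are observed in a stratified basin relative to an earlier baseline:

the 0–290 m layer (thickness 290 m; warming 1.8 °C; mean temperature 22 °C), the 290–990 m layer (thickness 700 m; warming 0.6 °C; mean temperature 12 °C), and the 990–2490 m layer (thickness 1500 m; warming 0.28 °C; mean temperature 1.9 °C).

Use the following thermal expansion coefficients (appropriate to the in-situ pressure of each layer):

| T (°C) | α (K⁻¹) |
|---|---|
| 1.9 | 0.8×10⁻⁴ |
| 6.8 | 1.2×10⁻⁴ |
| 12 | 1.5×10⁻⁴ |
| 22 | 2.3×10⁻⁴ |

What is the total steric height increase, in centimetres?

about 21.7 cm

Layer 1 at 22 °C → α = 2.3×10⁻⁴ K⁻¹
Layer 2 at 12 °C → α = 1.5×10⁻⁴ K⁻¹
Layer 3 at 1.9 °C → α = 0.8×10⁻⁴ K⁻¹
Layer 1: 290 × 1.8 × 2.3×10⁻⁴ = 0.12006 m
700 × 0.6 × 1.5×10⁻⁴ = 0.06300 m
1500 × 0.28 × 0.8×10⁻⁴ = 0.03360 m
Δh = 0.12006 + 0.06300 + 0.03360 = 0.21666 m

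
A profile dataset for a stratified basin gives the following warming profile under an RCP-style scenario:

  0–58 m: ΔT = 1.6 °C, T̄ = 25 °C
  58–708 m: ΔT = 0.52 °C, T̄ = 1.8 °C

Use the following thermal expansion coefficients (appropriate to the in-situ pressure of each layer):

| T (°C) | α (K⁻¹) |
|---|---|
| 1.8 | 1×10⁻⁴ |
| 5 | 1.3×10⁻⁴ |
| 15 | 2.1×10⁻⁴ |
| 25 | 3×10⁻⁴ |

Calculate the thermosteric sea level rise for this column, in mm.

Δh ≈ 62 mm

Layer 1 at 25 °C → α = 3×10⁻⁴ K⁻¹
Layer 2 at 1.8 °C → α = 1×10⁻⁴ K⁻¹
1.6 × 58 × 3×10⁻⁴ = 0.02784 m
58–708 m: 0.52 × 1×10⁻⁴ × 650 = 0.03380 m
Δh = 0.02784 + 0.03380 = 0.06164 m ≈ 62 mm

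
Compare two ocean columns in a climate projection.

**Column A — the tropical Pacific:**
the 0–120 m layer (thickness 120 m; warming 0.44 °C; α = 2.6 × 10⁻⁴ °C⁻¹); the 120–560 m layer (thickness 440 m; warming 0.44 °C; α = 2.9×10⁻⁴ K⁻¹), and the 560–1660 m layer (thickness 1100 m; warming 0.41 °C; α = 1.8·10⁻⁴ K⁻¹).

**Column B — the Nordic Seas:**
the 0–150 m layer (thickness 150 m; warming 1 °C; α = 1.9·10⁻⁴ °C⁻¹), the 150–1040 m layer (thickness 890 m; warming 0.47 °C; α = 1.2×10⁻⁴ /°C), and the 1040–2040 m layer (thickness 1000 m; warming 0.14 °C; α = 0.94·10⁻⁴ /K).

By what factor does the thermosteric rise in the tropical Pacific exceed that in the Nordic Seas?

≈ 1.64×

A 0–120 m: 0.44 × 120 × 2.6×10⁻⁴ = 0.013728 m
A 120–560 m: 440 × 0.44 × 2.9×10⁻⁴ = 0.056144 m
A 1.8×10⁻⁴ × 1100 × 0.41 = 0.08118 m
A total: 0.151052 m
B 1.9×10⁻⁴ × 1 × 150 = 0.02850 m
B Layer 2: 890 × 1.2×10⁻⁴ × 0.47 = 0.050196 m
B Layer 3: 0.14 × 0.94×10⁻⁴ × 1000 = 0.01316 m
B total: 0.091856 m
Ratio: 0.151052 / 0.091856 ≈ 1.644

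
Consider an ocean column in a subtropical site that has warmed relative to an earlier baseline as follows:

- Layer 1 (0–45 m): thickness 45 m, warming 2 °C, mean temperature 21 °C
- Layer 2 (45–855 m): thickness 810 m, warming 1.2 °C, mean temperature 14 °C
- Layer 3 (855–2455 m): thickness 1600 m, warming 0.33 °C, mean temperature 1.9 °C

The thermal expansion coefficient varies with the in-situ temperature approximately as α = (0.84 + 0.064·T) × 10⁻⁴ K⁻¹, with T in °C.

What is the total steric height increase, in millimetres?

Layer 1: α = (0.84 + 0.064×21)×10⁻⁴ = 2.184×10⁻⁴ K⁻¹
Layer 2: α = (0.84 + 0.064×14)×10⁻⁴ = 1.736×10⁻⁴ K⁻¹
Layer 3: α = (0.84 + 0.064×1.9)×10⁻⁴ = 0.9616×10⁻⁴ K⁻¹
Layer 1: 2.184×10⁻⁴ × 45 × 2 = 0.019656 m
45–855 m: 1.2 × 810 × 1.736×10⁻⁴ = 0.1687392 m
Layer 3: 0.33 × 1600 × 0.9616×10⁻⁴ = 0.05077248 m
Δh = 0.019656 + 0.1687392 + 0.05077248 = 0.23916768 m

239 mm of thermosteric rise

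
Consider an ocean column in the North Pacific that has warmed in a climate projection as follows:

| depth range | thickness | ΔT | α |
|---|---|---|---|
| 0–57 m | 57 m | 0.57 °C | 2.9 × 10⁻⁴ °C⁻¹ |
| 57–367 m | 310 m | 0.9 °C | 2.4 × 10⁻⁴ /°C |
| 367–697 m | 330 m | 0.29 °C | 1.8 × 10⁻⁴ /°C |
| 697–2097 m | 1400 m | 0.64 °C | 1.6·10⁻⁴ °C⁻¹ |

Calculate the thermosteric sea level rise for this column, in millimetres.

Layer 1: 2.9×10⁻⁴ × 57 × 0.57 = 0.0094221 m
57–367 m: 310 × 2.4×10⁻⁴ × 0.9 = 0.06696 m
Layer 3: 0.29 × 330 × 1.8×10⁻⁴ = 0.017226 m
0.64 × 1400 × 1.6×10⁻⁴ = 0.14336 m
Δh = 0.0094221 + 0.06696 + 0.017226 + 0.14336 = 0.2369681 m ≈ 240 mm

about 240 mm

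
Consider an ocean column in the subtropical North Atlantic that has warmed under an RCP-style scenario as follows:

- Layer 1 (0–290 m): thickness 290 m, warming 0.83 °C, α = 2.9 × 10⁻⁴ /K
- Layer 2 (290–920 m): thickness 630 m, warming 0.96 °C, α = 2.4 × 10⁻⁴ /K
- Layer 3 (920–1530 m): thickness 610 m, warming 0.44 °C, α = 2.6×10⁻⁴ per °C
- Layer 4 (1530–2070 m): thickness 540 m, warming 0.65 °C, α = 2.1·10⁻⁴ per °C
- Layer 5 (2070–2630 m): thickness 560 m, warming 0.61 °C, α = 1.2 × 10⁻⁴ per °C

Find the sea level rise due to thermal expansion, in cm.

Δh ≈ 39.9 cm

0–290 m: 0.83 × 290 × 2.9×10⁻⁴ = 0.069803 m
290–920 m: 2.4×10⁻⁴ × 0.96 × 630 = 0.145152 m
920–1530 m: 0.44 × 610 × 2.6×10⁻⁴ = 0.069784 m
Layer 4: 2.1×10⁻⁴ × 0.65 × 540 = 0.07371 m
2070–2630 m: 0.61 × 1.2×10⁻⁴ × 560 = 0.040992 m
Δh = 0.069803 + 0.145152 + 0.069784 + 0.07371 + 0.040992 = 0.399441 m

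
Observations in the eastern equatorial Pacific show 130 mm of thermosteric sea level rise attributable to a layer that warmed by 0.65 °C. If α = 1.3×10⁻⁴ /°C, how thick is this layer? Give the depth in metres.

H ≈ 1540 m

H = Δh/(αΔT) = 0.13 / (1.3×10⁻⁴ × 0.65) ≈ 1538 m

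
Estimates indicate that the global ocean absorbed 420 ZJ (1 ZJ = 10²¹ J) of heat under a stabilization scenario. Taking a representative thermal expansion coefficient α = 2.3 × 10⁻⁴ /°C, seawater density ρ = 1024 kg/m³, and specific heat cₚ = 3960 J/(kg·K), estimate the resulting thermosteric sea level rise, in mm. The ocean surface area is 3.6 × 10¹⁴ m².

Per unit area: Q = 420×10²¹ / (3.6×10¹⁴) ≈ 1.167×10⁹ J/m²
Δh = αQ/(ρcₚ) = 2.3×10⁻⁴ × 1.167×10⁹ / (1024 × 3960) ≈ 0.066192 m

66.2 mm of thermosteric rise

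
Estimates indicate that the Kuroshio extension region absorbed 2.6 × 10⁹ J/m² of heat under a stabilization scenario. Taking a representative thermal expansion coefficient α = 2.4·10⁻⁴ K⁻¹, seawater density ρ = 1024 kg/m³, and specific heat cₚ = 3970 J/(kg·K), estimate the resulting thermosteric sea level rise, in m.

Δh = αQ/(ρcₚ) = 2.4×10⁻⁴ × 2.6×10⁹ / (1024 × 3970) ≈ 0.15349 m

Δh ≈ 0.153 m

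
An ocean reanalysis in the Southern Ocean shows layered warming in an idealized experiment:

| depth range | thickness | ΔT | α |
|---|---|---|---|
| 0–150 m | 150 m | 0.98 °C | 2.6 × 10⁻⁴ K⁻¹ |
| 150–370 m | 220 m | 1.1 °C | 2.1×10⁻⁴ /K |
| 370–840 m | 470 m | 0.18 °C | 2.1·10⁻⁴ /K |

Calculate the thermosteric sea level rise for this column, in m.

about 0.107 m

0.98 × 2.6×10⁻⁴ × 150 = 0.03822 m
Layer 2: 2.1×10⁻⁴ × 1.1 × 220 = 0.05082 m
370–840 m: 470 × 2.1×10⁻⁴ × 0.18 = 0.017766 m
Δh = 0.03822 + 0.05082 + 0.017766 = 0.106806 m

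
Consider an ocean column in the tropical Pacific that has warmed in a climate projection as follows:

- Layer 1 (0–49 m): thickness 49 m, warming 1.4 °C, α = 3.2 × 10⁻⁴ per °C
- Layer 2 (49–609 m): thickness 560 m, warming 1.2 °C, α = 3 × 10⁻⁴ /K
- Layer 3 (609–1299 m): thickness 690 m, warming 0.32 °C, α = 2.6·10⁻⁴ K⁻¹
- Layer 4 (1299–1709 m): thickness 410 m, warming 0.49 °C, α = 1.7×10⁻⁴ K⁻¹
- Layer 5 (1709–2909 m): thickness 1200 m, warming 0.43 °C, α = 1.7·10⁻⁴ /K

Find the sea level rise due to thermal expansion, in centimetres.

40 cm of thermosteric rise

Layer 1: 49 × 3.2×10⁻⁴ × 1.4 = 0.021952 m
Layer 2: 1.2 × 3×10⁻⁴ × 560 = 0.20160 m
Layer 3: 690 × 2.6×10⁻⁴ × 0.32 = 0.057408 m
1299–1709 m: 1.7×10⁻⁴ × 410 × 0.49 = 0.034153 m
1200 × 0.43 × 1.7×10⁻⁴ = 0.08772 m
Δh = 0.021952 + 0.20160 + 0.057408 + 0.034153 + 0.08772 = 0.402833 m ≈ 40 cm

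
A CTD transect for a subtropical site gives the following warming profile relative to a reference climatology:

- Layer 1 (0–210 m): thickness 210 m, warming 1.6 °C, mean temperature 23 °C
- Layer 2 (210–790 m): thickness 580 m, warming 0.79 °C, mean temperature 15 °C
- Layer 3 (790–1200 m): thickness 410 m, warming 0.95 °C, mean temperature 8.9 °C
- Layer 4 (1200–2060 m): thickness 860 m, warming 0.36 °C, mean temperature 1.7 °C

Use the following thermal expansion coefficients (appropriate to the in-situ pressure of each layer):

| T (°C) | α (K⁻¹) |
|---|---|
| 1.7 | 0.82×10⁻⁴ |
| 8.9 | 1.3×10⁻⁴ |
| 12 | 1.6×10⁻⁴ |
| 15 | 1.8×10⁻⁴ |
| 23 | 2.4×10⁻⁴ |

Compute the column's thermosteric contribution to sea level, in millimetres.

Layer 1 at 23 °C → α = 2.4×10⁻⁴ K⁻¹
Layer 2 at 15 °C → α = 1.8×10⁻⁴ K⁻¹
Layer 3 at 8.9 °C → α = 1.3×10⁻⁴ K⁻¹
Layer 4 at 1.7 °C → α = 0.82×10⁻⁴ K⁻¹
2.4×10⁻⁴ × 1.6 × 210 = 0.08064 m
210–790 m: 0.79 × 580 × 1.8×10⁻⁴ = 0.082476 m
410 × 0.95 × 1.3×10⁻⁴ = 0.050635 m
0.82×10⁻⁴ × 0.36 × 860 = 0.0253872 m
Δh = 0.08064 + 0.082476 + 0.050635 + 0.0253872 = 0.2391382 m

Δh ≈ 239 mm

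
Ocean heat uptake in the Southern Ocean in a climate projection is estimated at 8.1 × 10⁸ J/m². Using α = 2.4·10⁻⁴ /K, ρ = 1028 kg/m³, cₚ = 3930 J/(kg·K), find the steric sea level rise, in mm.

Δh ≈ 48 mm

Δh = αQ/(ρcₚ) = 2.4×10⁻⁴ × 8.1×10⁸ / (1028 × 3930) ≈ 0.048118 m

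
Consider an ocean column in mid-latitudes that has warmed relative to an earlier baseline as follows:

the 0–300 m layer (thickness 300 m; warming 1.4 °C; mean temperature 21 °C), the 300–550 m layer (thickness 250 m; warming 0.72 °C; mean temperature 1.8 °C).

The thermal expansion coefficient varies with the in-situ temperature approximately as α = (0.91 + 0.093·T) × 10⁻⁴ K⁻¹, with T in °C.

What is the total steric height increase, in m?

Layer 1: α = (0.91 + 0.093×21)×10⁻⁴ = 2.863×10⁻⁴ K⁻¹
Layer 2: α = (0.91 + 0.093×1.8)×10⁻⁴ = 1.0774×10⁻⁴ K⁻¹
2.863×10⁻⁴ × 1.4 × 300 = 0.120246 m
300–550 m: 0.72 × 1.0774×10⁻⁴ × 250 = 0.0193932 m
Δh = 0.120246 + 0.0193932 = 0.1396392 m ≈ 0.140 m

Δh ≈ 0.140 m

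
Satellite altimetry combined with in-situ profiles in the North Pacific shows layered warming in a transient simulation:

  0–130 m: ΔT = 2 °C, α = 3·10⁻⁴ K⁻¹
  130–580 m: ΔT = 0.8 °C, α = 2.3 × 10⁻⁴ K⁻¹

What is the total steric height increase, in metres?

Layer 1: 2 × 130 × 3×10⁻⁴ = 0.07800 m
2.3×10⁻⁴ × 0.8 × 450 = 0.08280 m
Δh = 0.07800 + 0.08280 = 0.16080 m ≈ 0.161 m

0.161 m of thermosteric rise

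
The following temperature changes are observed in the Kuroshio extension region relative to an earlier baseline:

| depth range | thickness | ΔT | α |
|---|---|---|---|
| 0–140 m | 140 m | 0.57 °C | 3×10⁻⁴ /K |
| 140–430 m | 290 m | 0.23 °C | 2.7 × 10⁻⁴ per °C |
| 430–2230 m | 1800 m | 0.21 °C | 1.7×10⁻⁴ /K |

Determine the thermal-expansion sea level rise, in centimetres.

3×10⁻⁴ × 140 × 0.57 = 0.02394 m
Layer 2: 290 × 0.23 × 2.7×10⁻⁴ = 0.018009 m
430–2230 m: 1.7×10⁻⁴ × 0.21 × 1800 = 0.06426 m
Δh = 0.02394 + 0.018009 + 0.06426 = 0.106209 m

11 cm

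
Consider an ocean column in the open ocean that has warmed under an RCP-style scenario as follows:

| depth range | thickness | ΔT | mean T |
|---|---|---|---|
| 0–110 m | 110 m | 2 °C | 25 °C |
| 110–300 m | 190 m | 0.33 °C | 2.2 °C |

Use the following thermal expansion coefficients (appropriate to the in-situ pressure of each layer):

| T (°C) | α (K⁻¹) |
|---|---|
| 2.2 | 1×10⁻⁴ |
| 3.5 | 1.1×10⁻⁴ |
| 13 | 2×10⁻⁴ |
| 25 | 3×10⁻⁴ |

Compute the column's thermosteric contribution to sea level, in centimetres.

Layer 1 at 25 °C → α = 3×10⁻⁴ K⁻¹
Layer 2 at 2.2 °C → α = 1×10⁻⁴ K⁻¹
Layer 1: 2 × 3×10⁻⁴ × 110 = 0.06600 m
190 × 0.33 × 1×10⁻⁴ = 0.00627 m
Δh = 0.06600 + 0.00627 = 0.07227 m

about 7.2 cm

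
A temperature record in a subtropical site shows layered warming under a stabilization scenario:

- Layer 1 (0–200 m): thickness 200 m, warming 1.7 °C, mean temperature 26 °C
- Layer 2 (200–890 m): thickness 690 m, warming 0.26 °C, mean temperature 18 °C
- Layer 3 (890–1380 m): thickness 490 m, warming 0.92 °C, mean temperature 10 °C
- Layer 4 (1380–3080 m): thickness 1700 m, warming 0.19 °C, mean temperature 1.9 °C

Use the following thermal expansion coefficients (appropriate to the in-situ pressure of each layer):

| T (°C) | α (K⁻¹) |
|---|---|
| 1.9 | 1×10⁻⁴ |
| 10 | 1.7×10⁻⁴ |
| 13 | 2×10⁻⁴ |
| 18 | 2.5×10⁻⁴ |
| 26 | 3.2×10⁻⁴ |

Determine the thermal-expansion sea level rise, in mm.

Layer 1 at 26 °C → α = 3.2×10⁻⁴ K⁻¹
Layer 2 at 18 °C → α = 2.5×10⁻⁴ K⁻¹
Layer 3 at 10 °C → α = 1.7×10⁻⁴ K⁻¹
Layer 4 at 1.9 °C → α = 1×10⁻⁴ K⁻¹
Layer 1: 3.2×10⁻⁴ × 1.7 × 200 = 0.10880 m
Layer 2: 0.26 × 2.5×10⁻⁴ × 690 = 0.04485 m
890–1380 m: 0.92 × 1.7×10⁻⁴ × 490 = 0.076636 m
0.19 × 1×10⁻⁴ × 1700 = 0.03230 m
Δh = 0.10880 + 0.04485 + 0.076636 + 0.03230 = 0.262586 m

Δh ≈ 260 mm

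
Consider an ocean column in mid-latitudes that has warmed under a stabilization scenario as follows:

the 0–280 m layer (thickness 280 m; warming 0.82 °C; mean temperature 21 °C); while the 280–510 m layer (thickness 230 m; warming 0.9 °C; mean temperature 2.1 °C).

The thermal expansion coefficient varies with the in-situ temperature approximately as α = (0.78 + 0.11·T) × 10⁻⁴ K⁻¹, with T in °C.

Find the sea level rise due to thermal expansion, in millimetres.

Layer 1: α = (0.78 + 0.11×21)×10⁻⁴ = 3.09×10⁻⁴ K⁻¹
Layer 2: α = (0.78 + 0.11×2.1)×10⁻⁴ = 1.011×10⁻⁴ K⁻¹
0–280 m: 3.09×10⁻⁴ × 280 × 0.82 = 0.0709464 m
280–510 m: 230 × 0.9 × 1.011×10⁻⁴ = 0.0209277 m
Δh = 0.0709464 + 0.0209277 = 0.0918741 m

91.9 mm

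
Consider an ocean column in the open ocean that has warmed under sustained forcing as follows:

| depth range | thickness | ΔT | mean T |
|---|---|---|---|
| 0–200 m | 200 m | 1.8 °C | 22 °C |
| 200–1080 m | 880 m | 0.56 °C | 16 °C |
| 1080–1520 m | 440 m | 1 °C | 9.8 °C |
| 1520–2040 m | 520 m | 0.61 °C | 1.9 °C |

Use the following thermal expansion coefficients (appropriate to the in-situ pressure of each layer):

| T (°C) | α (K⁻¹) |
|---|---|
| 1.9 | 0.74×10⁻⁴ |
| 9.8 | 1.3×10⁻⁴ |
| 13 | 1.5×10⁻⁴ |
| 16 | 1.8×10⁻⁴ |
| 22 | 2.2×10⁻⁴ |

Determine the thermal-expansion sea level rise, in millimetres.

Δh = 249 mm

Layer 1 at 22 °C → α = 2.2×10⁻⁴ K⁻¹
Layer 2 at 16 °C → α = 1.8×10⁻⁴ K⁻¹
Layer 3 at 9.8 °C → α = 1.3×10⁻⁴ K⁻¹
Layer 4 at 1.9 °C → α = 0.74×10⁻⁴ K⁻¹
1.8 × 2.2×10⁻⁴ × 200 = 0.07920 m
200–1080 m: 880 × 1.8×10⁻⁴ × 0.56 = 0.088704 m
1 × 1.3×10⁻⁴ × 440 = 0.05720 m
Layer 4: 0.74×10⁻⁴ × 520 × 0.61 = 0.0234728 m
Δh = 0.07920 + 0.088704 + 0.05720 + 0.0234728 = 0.2485768 m ≈ 249 mm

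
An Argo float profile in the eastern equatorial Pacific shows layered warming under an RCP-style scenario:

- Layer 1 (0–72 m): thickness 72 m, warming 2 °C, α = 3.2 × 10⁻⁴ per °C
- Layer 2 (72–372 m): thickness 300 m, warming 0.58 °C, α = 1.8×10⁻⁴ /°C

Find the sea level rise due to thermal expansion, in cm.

Δh = 7.7 cm

Layer 1: 3.2×10⁻⁴ × 2 × 72 = 0.04608 m
Layer 2: 1.8×10⁻⁴ × 300 × 0.58 = 0.03132 m
Δh = 0.04608 + 0.03132 = 0.07740 m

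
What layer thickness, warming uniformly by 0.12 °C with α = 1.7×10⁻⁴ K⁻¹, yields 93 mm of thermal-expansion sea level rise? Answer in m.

4560 m

H = Δh/(αΔT) = 0.093 / (1.7×10⁻⁴ × 0.12) ≈ 4559 m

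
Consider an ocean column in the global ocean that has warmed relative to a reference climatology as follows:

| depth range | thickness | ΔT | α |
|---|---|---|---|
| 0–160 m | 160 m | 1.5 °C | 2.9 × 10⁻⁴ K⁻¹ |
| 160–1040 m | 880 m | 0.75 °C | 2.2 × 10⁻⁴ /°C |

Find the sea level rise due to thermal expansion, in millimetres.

210 mm of thermosteric rise

0–160 m: 1.5 × 2.9×10⁻⁴ × 160 = 0.06960 m
Layer 2: 2.2×10⁻⁴ × 880 × 0.75 = 0.14520 m
Δh = 0.06960 + 0.14520 = 0.21480 m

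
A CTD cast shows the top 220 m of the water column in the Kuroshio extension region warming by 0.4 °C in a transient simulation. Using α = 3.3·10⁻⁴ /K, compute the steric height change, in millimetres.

Δh = 29.0 mm

Δh = αΔT·H = 3.3×10⁻⁴ × 0.4 × 220 = 0.02904 m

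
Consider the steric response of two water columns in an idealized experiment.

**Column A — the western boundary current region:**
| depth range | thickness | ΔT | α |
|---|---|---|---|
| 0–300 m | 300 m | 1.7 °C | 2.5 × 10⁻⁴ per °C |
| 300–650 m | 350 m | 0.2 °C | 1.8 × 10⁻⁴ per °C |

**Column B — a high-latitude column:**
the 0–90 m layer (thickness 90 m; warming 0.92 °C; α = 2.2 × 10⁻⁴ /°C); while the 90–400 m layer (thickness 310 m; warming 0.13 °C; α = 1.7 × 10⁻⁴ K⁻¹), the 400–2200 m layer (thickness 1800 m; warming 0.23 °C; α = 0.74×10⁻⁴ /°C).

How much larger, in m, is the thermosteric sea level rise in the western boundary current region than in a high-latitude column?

0.0844 m

A 0–300 m: 300 × 2.5×10⁻⁴ × 1.7 = 0.12750 m
A 1.8×10⁻⁴ × 350 × 0.2 = 0.01260 m
A total: 0.14010 m
B 0.92 × 90 × 2.2×10⁻⁴ = 0.018216 m
B Layer 2: 0.13 × 1.7×10⁻⁴ × 310 = 0.006851 m
B 400–2200 m: 1800 × 0.74×10⁻⁴ × 0.23 = 0.030636 m
B total: 0.055703 m
Difference: 0.14010 − 0.055703 = 0.084397 m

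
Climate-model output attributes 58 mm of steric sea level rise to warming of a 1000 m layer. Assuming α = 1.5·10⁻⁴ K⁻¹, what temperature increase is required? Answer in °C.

ΔT = Δh/(αH) = 0.058 / (1.5×10⁻⁴ × 1000) ≈ 0.3867 °C

ΔT ≈ 0.39 °C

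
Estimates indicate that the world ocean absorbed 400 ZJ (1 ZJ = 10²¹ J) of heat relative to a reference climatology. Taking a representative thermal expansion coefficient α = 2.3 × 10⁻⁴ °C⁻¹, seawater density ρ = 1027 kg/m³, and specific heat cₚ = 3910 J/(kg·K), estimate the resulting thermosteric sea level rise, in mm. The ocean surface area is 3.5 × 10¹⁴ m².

65 mm of thermosteric rise

Per unit area: Q = 400×10²¹ / (3.5×10¹⁴) ≈ 1.143×10⁹ J/m²
Δh = αQ/(ρcₚ) = 2.3×10⁻⁴ × 1.143×10⁹ / (1027 × 3910) ≈ 0.065468 m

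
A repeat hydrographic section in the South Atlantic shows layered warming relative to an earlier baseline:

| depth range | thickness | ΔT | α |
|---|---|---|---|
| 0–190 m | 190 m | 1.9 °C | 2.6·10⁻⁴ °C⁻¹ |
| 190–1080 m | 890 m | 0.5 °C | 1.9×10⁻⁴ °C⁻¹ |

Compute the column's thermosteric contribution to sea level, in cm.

about 17.8 cm

0–190 m: 2.6×10⁻⁴ × 1.9 × 190 = 0.09386 m
190–1080 m: 0.5 × 890 × 1.9×10⁻⁴ = 0.08455 m
Δh = 0.09386 + 0.08455 = 0.17841 m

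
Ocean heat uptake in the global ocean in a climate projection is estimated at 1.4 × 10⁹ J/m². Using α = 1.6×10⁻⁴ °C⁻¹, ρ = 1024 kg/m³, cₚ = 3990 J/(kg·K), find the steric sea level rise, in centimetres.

Δh = αQ/(ρcₚ) = 1.6×10⁻⁴ × 1.4×10⁹ / (1024 × 3990) ≈ 0.054825 m

about 5.5 cm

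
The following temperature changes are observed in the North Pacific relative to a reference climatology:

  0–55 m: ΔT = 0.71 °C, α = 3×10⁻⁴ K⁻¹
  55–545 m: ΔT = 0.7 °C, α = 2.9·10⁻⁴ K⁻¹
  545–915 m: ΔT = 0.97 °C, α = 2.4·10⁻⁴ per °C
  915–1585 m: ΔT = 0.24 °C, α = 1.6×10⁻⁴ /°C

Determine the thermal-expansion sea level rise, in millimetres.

Layer 1: 0.71 × 55 × 3×10⁻⁴ = 0.011715 m
490 × 0.7 × 2.9×10⁻⁴ = 0.09947 m
0.97 × 2.4×10⁻⁴ × 370 = 0.086136 m
1.6×10⁻⁴ × 0.24 × 670 = 0.025728 m
Δh = 0.011715 + 0.09947 + 0.086136 + 0.025728 = 0.223049 m ≈ 223 mm

223 mm of thermosteric rise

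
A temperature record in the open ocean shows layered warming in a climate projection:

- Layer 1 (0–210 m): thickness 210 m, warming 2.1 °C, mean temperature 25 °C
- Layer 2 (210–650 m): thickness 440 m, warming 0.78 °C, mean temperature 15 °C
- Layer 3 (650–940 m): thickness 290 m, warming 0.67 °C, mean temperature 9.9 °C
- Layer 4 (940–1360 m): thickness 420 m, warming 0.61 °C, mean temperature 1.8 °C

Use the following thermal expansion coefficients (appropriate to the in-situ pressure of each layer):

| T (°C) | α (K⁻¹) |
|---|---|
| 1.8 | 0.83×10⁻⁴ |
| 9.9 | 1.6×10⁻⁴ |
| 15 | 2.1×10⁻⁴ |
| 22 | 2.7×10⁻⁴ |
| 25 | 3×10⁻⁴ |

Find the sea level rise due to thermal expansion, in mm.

Layer 1 at 25 °C → α = 3×10⁻⁴ K⁻¹
Layer 2 at 15 °C → α = 2.1×10⁻⁴ K⁻¹
Layer 3 at 9.9 °C → α = 1.6×10⁻⁴ K⁻¹
Layer 4 at 1.8 °C → α = 0.83×10⁻⁴ K⁻¹
0–210 m: 210 × 2.1 × 3×10⁻⁴ = 0.13230 m
440 × 0.78 × 2.1×10⁻⁴ = 0.072072 m
650–940 m: 1.6×10⁻⁴ × 290 × 0.67 = 0.031088 m
Layer 4: 420 × 0.61 × 0.83×10⁻⁴ = 0.0212646 m
Δh = 0.13230 + 0.072072 + 0.031088 + 0.0212646 = 0.2567246 m ≈ 257 mm

257 mm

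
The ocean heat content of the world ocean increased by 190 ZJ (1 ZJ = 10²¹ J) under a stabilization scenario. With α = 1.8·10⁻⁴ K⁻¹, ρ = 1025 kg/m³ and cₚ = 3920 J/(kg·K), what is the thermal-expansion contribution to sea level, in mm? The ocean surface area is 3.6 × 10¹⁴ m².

Per unit area: Q = 190×10²¹ / (3.6×10¹⁴) ≈ 5.278×10⁸ J/m²
Δh = αQ/(ρcₚ) = 1.8×10⁻⁴ × 5.278×10⁸ / (1025 × 3920) ≈ 0.023645 m

23.6 mm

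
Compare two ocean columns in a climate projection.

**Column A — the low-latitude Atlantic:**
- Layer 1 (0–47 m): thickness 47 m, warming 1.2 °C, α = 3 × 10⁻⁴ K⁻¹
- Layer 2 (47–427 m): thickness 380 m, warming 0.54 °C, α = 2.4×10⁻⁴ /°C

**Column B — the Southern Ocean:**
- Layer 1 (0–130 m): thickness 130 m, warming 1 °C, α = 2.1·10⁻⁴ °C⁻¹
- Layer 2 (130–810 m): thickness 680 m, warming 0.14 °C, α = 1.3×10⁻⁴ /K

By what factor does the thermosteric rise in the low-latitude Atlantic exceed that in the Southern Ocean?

A 47 × 1.2 × 3×10⁻⁴ = 0.01692 m
A Layer 2: 0.54 × 380 × 2.4×10⁻⁴ = 0.049248 m
A total: 0.066168 m
B Layer 1: 2.1×10⁻⁴ × 1 × 130 = 0.02730 m
B 680 × 0.14 × 1.3×10⁻⁴ = 0.012376 m
B total: 0.039676 m
Ratio: 0.066168 / 0.039676 ≈ 1.668

a factor of 1.67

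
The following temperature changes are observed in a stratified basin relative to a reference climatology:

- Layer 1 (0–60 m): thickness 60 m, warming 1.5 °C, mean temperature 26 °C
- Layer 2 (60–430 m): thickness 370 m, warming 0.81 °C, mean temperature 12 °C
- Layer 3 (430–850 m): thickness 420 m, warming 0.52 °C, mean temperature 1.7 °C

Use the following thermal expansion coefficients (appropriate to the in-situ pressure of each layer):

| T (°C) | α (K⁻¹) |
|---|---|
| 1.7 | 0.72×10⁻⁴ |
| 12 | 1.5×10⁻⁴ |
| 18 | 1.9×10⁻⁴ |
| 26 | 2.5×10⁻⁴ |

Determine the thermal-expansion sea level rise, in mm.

Layer 1 at 26 °C → α = 2.5×10⁻⁴ K⁻¹
Layer 2 at 12 °C → α = 1.5×10⁻⁴ K⁻¹
Layer 3 at 1.7 °C → α = 0.72×10⁻⁴ K⁻¹
1.5 × 2.5×10⁻⁴ × 60 = 0.02250 m
60–430 m: 0.81 × 370 × 1.5×10⁻⁴ = 0.044955 m
Layer 3: 0.52 × 420 × 0.72×10⁻⁴ = 0.0157248 m
Δh = 0.02250 + 0.044955 + 0.0157248 = 0.0831798 m ≈ 83 mm

about 83 mm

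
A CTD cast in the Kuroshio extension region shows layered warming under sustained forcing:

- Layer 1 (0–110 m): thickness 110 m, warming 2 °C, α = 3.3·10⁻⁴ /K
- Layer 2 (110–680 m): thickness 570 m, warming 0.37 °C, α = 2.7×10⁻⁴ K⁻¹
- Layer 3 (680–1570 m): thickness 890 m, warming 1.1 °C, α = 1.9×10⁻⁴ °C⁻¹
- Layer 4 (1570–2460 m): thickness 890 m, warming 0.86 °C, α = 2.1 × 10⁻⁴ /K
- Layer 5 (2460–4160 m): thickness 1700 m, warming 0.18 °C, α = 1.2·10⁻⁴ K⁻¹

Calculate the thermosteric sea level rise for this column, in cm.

3.3×10⁻⁴ × 2 × 110 = 0.07260 m
0.37 × 570 × 2.7×10⁻⁴ = 0.056943 m
1.9×10⁻⁴ × 890 × 1.1 = 0.18601 m
Layer 4: 2.1×10⁻⁴ × 0.86 × 890 = 0.160734 m
0.18 × 1.2×10⁻⁴ × 1700 = 0.03672 m
Δh = 0.07260 + 0.056943 + 0.18601 + 0.160734 + 0.03672 = 0.513007 m ≈ 51.3 cm

51.3 cm of thermosteric rise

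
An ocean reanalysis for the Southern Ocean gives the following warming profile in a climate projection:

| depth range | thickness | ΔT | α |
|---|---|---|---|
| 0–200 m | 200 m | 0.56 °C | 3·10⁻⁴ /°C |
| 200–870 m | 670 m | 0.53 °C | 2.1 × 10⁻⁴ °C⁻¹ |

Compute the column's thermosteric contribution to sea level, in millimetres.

Δh ≈ 110 mm

0–200 m: 200 × 0.56 × 3×10⁻⁴ = 0.03360 m
670 × 0.53 × 2.1×10⁻⁴ = 0.074571 m
Δh = 0.03360 + 0.074571 = 0.108171 m ≈ 110 mm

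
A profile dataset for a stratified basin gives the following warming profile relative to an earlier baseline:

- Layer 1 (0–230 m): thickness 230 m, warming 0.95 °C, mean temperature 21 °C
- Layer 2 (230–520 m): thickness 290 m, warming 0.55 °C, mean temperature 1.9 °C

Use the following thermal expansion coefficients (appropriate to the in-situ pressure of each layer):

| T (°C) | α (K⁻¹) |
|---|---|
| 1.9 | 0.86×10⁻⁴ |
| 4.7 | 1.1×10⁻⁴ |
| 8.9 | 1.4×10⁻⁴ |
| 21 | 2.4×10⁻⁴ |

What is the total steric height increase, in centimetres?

Layer 1 at 21 °C → α = 2.4×10⁻⁴ K⁻¹
Layer 2 at 1.9 °C → α = 0.86×10⁻⁴ K⁻¹
0–230 m: 2.4×10⁻⁴ × 230 × 0.95 = 0.05244 m
290 × 0.55 × 0.86×10⁻⁴ = 0.013717 m
Δh = 0.05244 + 0.013717 = 0.066157 m

about 6.6 cm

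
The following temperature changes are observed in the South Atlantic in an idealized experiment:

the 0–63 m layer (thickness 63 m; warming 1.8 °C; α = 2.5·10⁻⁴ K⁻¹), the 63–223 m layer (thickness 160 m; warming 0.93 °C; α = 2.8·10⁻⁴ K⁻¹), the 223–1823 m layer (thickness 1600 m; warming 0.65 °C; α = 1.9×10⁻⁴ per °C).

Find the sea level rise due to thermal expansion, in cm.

26.8 cm

0–63 m: 1.8 × 63 × 2.5×10⁻⁴ = 0.02835 m
0.93 × 160 × 2.8×10⁻⁴ = 0.041664 m
223–1823 m: 0.65 × 1600 × 1.9×10⁻⁴ = 0.19760 m
Δh = 0.02835 + 0.041664 + 0.19760 = 0.267614 m ≈ 26.8 cm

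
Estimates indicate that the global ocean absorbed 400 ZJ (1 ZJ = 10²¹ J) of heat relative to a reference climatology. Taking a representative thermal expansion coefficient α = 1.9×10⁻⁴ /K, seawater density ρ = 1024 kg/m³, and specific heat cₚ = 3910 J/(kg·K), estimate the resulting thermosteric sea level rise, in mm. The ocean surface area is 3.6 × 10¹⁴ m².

Per unit area: Q = 400×10²¹ / (3.6×10¹⁴) ≈ 1.111×10⁹ J/m²
Δh = αQ/(ρcₚ) = 1.9×10⁻⁴ × 1.111×10⁹ / (1024 × 3910) ≈ 0.052722 m

Δh ≈ 53 mm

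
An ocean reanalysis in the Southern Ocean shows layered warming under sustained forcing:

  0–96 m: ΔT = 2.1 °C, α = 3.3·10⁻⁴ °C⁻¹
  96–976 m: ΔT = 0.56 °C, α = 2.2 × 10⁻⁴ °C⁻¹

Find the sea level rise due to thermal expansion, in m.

96 × 3.3×10⁻⁴ × 2.1 = 0.066528 m
Layer 2: 2.2×10⁻⁴ × 880 × 0.56 = 0.108416 m
Δh = 0.066528 + 0.108416 = 0.174944 m ≈ 0.17 m

0.17 m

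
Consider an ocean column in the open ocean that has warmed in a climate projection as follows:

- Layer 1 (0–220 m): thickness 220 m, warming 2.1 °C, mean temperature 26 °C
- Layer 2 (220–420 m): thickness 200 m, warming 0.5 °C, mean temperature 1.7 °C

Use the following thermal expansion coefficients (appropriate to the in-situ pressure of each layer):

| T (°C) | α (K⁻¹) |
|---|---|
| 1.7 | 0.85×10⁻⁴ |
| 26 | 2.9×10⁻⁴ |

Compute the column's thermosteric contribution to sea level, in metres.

Layer 1 at 26 °C → α = 2.9×10⁻⁴ K⁻¹
Layer 2 at 1.7 °C → α = 0.85×10⁻⁴ K⁻¹
0–220 m: 2.1 × 220 × 2.9×10⁻⁴ = 0.13398 m
Layer 2: 0.5 × 0.85×10⁻⁴ × 200 = 0.00850 m
Δh = 0.13398 + 0.00850 = 0.14248 m ≈ 0.14 m

0.14 m of thermosteric rise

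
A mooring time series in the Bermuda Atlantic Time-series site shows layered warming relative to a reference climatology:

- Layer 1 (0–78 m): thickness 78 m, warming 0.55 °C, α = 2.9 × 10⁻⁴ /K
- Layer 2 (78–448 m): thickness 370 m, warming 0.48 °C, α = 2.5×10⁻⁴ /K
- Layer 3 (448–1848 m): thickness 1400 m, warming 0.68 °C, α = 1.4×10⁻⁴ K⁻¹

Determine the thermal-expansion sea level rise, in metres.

0.190 m

0–78 m: 0.55 × 78 × 2.9×10⁻⁴ = 0.012441 m
Layer 2: 2.5×10⁻⁴ × 370 × 0.48 = 0.04440 m
448–1848 m: 1400 × 1.4×10⁻⁴ × 0.68 = 0.13328 m
Δh = 0.012441 + 0.04440 + 0.13328 = 0.190121 m ≈ 0.190 m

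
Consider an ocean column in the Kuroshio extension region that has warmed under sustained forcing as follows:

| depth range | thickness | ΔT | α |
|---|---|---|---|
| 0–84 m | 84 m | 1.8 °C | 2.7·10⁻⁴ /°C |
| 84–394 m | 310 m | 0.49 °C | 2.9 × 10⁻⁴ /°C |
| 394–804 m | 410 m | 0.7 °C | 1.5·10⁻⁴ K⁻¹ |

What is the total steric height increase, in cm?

about 12.8 cm

Layer 1: 84 × 2.7×10⁻⁴ × 1.8 = 0.040824 m
Layer 2: 0.49 × 310 × 2.9×10⁻⁴ = 0.044051 m
410 × 1.5×10⁻⁴ × 0.7 = 0.04305 m
Δh = 0.040824 + 0.044051 + 0.04305 = 0.127925 m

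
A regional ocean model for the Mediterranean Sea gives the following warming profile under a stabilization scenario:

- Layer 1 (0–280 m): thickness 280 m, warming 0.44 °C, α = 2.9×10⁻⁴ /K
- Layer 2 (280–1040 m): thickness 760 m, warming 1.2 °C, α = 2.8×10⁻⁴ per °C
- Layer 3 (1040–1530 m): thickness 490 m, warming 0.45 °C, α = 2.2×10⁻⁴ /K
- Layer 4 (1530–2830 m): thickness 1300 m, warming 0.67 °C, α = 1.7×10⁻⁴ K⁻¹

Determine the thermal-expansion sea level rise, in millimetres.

488 mm

280 × 0.44 × 2.9×10⁻⁴ = 0.035728 m
2.8×10⁻⁴ × 760 × 1.2 = 0.25536 m
1040–1530 m: 0.45 × 490 × 2.2×10⁻⁴ = 0.04851 m
1.7×10⁻⁴ × 0.67 × 1300 = 0.14807 m
Δh = 0.035728 + 0.25536 + 0.04851 + 0.14807 = 0.487668 m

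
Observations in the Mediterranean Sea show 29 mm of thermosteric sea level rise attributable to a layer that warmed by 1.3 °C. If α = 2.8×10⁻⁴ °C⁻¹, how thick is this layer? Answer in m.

H ≈ 80 m

H = Δh/(αΔT) = 0.029 / (2.8×10⁻⁴ × 1.3) ≈ 79.67 m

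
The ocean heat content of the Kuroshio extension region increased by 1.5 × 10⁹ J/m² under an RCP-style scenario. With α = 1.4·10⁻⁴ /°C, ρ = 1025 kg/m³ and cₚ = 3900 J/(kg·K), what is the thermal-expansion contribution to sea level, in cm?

Δh = αQ/(ρcₚ) = 1.4×10⁻⁴ × 1.5×10⁹ / (1025 × 3900) ≈ 0.052533 m

Δh = 5.3 cm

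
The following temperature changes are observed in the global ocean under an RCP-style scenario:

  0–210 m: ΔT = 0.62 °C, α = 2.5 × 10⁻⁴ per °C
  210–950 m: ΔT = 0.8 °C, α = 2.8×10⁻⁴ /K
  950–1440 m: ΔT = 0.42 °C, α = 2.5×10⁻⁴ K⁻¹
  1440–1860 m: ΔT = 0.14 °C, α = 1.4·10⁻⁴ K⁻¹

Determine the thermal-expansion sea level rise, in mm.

Δh ≈ 258 mm

0–210 m: 2.5×10⁻⁴ × 0.62 × 210 = 0.03255 m
Layer 2: 740 × 2.8×10⁻⁴ × 0.8 = 0.16576 m
950–1440 m: 0.42 × 2.5×10⁻⁴ × 490 = 0.05145 m
1440–1860 m: 0.14 × 420 × 1.4×10⁻⁴ = 0.008232 m
Δh = 0.03255 + 0.16576 + 0.05145 + 0.008232 = 0.257992 m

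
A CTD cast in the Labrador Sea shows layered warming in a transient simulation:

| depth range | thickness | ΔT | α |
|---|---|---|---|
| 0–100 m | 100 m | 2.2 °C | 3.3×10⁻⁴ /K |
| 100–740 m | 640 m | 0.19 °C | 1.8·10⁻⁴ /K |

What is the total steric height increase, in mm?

Δh ≈ 94.5 mm

0–100 m: 3.3×10⁻⁴ × 100 × 2.2 = 0.07260 m
Layer 2: 1.8×10⁻⁴ × 0.19 × 640 = 0.021888 m
Δh = 0.07260 + 0.021888 = 0.094488 m ≈ 94.5 mm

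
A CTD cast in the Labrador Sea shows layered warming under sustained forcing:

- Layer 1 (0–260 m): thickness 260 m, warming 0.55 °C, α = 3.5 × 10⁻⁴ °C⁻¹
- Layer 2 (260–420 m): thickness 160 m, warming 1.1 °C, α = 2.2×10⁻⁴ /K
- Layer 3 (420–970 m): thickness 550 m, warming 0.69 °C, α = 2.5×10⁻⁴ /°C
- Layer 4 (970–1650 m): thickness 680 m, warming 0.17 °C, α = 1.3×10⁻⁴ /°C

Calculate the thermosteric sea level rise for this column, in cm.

0–260 m: 3.5×10⁻⁴ × 0.55 × 260 = 0.05005 m
260–420 m: 1.1 × 2.2×10⁻⁴ × 160 = 0.03872 m
0.69 × 550 × 2.5×10⁻⁴ = 0.094875 m
Layer 4: 680 × 0.17 × 1.3×10⁻⁴ = 0.015028 m
Δh = 0.05005 + 0.03872 + 0.094875 + 0.015028 = 0.198673 m

Δh ≈ 19.9 cm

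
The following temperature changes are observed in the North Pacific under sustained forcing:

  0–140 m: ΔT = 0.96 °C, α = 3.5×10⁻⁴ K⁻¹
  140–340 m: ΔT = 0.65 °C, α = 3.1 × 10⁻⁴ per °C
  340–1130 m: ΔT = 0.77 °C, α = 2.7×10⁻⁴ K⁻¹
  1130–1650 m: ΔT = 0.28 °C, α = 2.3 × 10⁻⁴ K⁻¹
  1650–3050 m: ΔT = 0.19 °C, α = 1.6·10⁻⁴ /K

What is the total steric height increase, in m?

140 × 0.96 × 3.5×10⁻⁴ = 0.04704 m
0.65 × 3.1×10⁻⁴ × 200 = 0.04030 m
0.77 × 790 × 2.7×10⁻⁴ = 0.164241 m
2.3×10⁻⁴ × 0.28 × 520 = 0.033488 m
Layer 5: 1400 × 0.19 × 1.6×10⁻⁴ = 0.04256 m
Δh = 0.04704 + 0.04030 + 0.164241 + 0.033488 + 0.04256 = 0.327629 m ≈ 0.328 m

about 0.328 m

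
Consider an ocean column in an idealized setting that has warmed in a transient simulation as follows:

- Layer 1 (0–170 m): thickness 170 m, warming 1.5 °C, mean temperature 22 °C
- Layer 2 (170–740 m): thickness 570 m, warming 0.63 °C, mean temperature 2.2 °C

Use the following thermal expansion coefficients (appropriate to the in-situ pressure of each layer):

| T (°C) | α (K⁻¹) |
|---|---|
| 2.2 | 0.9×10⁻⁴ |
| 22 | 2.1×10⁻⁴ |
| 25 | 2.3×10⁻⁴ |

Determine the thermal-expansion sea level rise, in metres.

about 0.0859 m

Layer 1 at 22 °C → α = 2.1×10⁻⁴ K⁻¹
Layer 2 at 2.2 °C → α = 0.9×10⁻⁴ K⁻¹
0–170 m: 170 × 2.1×10⁻⁴ × 1.5 = 0.05355 m
Layer 2: 0.9×10⁻⁴ × 570 × 0.63 = 0.032319 m
Δh = 0.05355 + 0.032319 = 0.085869 m ≈ 0.0859 m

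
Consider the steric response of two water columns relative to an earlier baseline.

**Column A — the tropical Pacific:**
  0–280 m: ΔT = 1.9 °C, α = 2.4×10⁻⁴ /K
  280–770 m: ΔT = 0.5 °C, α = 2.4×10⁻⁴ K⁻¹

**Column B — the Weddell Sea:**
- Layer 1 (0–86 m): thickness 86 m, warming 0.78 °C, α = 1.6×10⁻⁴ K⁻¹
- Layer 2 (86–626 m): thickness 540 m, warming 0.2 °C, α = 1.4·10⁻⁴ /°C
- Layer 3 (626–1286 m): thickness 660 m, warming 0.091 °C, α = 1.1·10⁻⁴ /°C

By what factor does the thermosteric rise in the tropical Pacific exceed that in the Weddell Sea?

A Layer 1: 2.4×10⁻⁴ × 1.9 × 280 = 0.12768 m
A 280–770 m: 2.4×10⁻⁴ × 0.5 × 490 = 0.05880 m
A total: 0.18648 m
B 1.6×10⁻⁴ × 86 × 0.78 = 0.0107328 m
B Layer 2: 1.4×10⁻⁴ × 540 × 0.2 = 0.01512 m
B 660 × 1.1×10⁻⁴ × 0.091 = 0.0066066 m
B total: 0.0324594 m
Ratio: 0.18648 / 0.0324594 ≈ 5.745

≈ 5.75×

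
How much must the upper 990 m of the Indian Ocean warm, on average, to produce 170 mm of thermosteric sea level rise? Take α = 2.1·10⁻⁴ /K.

about 0.82 K

ΔT = Δh/(αH) = 0.17 / (2.1×10⁻⁴ × 990) ≈ 0.8177 K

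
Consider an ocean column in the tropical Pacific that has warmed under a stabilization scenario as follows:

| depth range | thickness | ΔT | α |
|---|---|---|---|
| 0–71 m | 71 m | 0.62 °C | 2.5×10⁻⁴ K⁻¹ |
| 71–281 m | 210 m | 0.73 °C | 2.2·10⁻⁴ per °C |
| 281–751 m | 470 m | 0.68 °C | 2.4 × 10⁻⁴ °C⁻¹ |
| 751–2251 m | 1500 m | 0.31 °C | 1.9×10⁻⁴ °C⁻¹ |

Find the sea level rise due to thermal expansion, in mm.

Δh ≈ 210 mm

0.62 × 2.5×10⁻⁴ × 71 = 0.011005 m
2.2×10⁻⁴ × 0.73 × 210 = 0.033726 m
Layer 3: 0.68 × 2.4×10⁻⁴ × 470 = 0.076704 m
1.9×10⁻⁴ × 0.31 × 1500 = 0.08835 m
Δh = 0.011005 + 0.033726 + 0.076704 + 0.08835 = 0.209785 m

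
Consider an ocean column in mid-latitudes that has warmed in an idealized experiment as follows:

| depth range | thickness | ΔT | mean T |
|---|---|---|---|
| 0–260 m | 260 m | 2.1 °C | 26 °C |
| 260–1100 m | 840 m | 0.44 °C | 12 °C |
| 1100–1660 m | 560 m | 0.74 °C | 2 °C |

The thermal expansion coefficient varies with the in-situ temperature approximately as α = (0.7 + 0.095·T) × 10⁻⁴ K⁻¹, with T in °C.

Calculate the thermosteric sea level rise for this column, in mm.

Layer 1: α = (0.7 + 0.095×26)×10⁻⁴ = 3.17×10⁻⁴ K⁻¹
Layer 2: α = (0.7 + 0.095×12)×10⁻⁴ = 1.84×10⁻⁴ K⁻¹
Layer 3: α = (0.7 + 0.095×2)×10⁻⁴ = 0.89×10⁻⁴ K⁻¹
3.17×10⁻⁴ × 260 × 2.1 = 0.173082 m
260–1100 m: 840 × 1.84×10⁻⁴ × 0.44 = 0.0680064 m
560 × 0.74 × 0.89×10⁻⁴ = 0.0368816 m
Δh = 0.173082 + 0.0680064 + 0.0368816 = 0.27797 m ≈ 280 mm

Δh ≈ 280 mm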